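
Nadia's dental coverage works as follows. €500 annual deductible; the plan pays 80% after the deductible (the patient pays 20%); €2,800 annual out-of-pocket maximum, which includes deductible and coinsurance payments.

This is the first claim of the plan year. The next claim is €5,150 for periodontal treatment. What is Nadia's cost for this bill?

Deductible not yet touched, so the first €500 of the bill goes to the deductible.
That leaves €5,150 − €500 = €4,650 for coinsurance.
Patient's 20% share of €4,650 is €930.
That puts the patient's cost at €500 + €930 = €1,430 before any cap.
Year-to-date out-of-pocket becomes €0 + €1,430 = €1,430, still under the €2,800 maximum, so no cap applies.

€1,430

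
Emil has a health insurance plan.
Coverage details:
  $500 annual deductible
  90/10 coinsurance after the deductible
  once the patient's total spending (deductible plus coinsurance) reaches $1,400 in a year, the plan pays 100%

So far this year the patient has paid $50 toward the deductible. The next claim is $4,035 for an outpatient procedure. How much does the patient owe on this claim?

$808.50

$50 of the $500 deductible is already met, leaving $450.
The remaining $3,585 (= $4,035 − $450) moves to coinsurance.
10% of $3,585 = $358.50 falls to the patient.
Patient responsibility before any cap: $450 + $358.50 = $808.50.
Cumulative spending $50 + $808.50 = $858.50 stays under the $1,400 maximum.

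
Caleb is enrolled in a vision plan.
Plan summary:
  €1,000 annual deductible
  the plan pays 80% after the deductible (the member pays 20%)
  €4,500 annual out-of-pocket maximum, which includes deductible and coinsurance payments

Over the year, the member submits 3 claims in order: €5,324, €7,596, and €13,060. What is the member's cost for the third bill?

#1 (€5,324): deductible takes €1,000, €4,324 remains; 20% of €4,324 = €864.80. Cost to member: €1,864.80. OOP to date €1,864.80.
#2 (€7,596): 20% coinsurance on €7,596 = €1,519.20. Member owes €1,519.20 (running OOP €3,384).
#3 (€13,060): deductible met; 20% of €13,060 = €2,612. That would push OOP to €5,996, over the €4,500 cap, so member pays €4,500 − €3,384 = €1,116.

€1,116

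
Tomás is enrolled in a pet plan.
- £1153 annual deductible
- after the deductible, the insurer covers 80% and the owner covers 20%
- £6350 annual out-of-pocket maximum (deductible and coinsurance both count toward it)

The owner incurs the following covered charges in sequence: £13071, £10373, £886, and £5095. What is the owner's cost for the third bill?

Claim 1 (£13071): £1153 to deductible, leaving £11918; 20% of £11918 = £2383.60. Owner pays £3536.60; OOP now £3536.60.
Claim 2 (£10373): 20% coinsurance on £10373 = £2074.60. Owner owes £2074.60 (running OOP £5611.20).
Claim 3 (£886): 20% coinsurance on £886 = £177.20. Owner owes £177.20 (running OOP £5788.40).

£177.20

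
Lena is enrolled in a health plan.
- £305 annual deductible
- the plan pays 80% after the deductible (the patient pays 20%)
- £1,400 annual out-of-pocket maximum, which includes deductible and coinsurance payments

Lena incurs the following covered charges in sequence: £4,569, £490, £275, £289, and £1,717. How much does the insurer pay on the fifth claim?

#1 (£4,569): deductible takes £305, £4,264 remains; coinsurance £4,264 × 20% = £852.80. Cost to patient: £1,157.80. OOP to date £1,157.80. Plan pays £4,569 − £1,157.80 = £3,411.20.
#2 (£490): deductible already satisfied, so patient's share is 20% × £490 = £98. Patient pays £98; OOP now £1,255.80. Plan pays £490 − £98 = £392.
#3 (£275): deductible met; 20% of £275 = £55. Patient pays £55; OOP now £1,310.80. Insurer: £275 − £55 = £220.
#4 (£289): deductible met; 20% of £289 = £57.80. Patient pays £57.80; OOP now £1,368.60. Plan pays £289 − £57.80 = £231.20.
#5 (£1,717): 20% coinsurance on £1,717 = £343.40. That would push OOP to £1,712, over the £1,400 cap, so patient pays £1,400 − £1,368.60 = £31.40. Insurer: £1,717 − £31.40 = £1,685.60.

£1,685.60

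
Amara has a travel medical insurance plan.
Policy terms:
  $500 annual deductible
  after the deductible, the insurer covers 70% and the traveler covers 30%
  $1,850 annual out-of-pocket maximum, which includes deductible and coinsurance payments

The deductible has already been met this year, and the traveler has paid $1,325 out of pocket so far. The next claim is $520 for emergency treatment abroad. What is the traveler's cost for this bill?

With the deductible met, the entire $520 is subject to coinsurance.
30% of $520 = $156 falls to the traveler.
Year-to-date out-of-pocket becomes $1,325 + $156 = $1,481, still under the $1,850 maximum, so no cap applies.

$156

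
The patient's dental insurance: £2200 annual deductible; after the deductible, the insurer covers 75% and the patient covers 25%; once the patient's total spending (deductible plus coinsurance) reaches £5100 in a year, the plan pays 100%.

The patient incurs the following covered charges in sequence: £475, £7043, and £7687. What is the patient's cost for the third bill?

Bill 1, £475: fully absorbed by the deductible. Patient owes £475 (running OOP £475).
Bill 2, £7043: £1725 finishes the deductible; £5318 goes to coinsurance; coinsurance £5318 × 25% = £1329.50. Patient pays £3054.50; OOP now £3529.50.
Bill 3, £7687: deductible met; 25% of £7687 = £1921.75. That would push OOP to £5451.25, over the £5100 cap, so patient pays £5100 − £3529.50 = £1570.50.

£1570.50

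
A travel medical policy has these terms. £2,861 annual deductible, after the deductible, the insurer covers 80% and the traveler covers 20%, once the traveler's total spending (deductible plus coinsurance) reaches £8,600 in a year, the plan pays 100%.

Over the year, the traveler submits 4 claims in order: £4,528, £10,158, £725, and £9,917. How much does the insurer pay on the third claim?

Claim 1 (£4,528): deductible takes £2,861, £1,667 remains; coinsurance £1,667 × 20% = £333.40. Cost to traveler: £3,194.40. OOP to date £3,194.40. Plan pays £4,528 − £3,194.40 = £1,333.60.
Claim 2 (£10,158): deductible met; 20% of £10,158 = £2,031.60. Traveler owes £2,031.60 (running OOP £5,226). Insurer: £10,158 − £2,031.60 = £8,126.40.
Claim 3 (£725): 20% coinsurance on £725 = £145. Cost to traveler: £145. OOP to date £5,371. Plan pays £725 − £145 = £580.

£580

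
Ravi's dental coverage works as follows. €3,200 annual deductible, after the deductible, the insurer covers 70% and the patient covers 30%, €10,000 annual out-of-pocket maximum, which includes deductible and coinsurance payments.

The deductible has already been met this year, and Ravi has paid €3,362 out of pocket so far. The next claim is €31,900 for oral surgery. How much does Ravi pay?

The deductible is already satisfied, so the full bill goes to coinsurance.
Patient's 30% share of €31,900 is €9,570.
Year-to-date out-of-pocket would reach €3,362 + €9,570 = €12,932, above the €10,000 maximum, so the patient pays only €10,000 − €3,362 = €6,638.

€6,638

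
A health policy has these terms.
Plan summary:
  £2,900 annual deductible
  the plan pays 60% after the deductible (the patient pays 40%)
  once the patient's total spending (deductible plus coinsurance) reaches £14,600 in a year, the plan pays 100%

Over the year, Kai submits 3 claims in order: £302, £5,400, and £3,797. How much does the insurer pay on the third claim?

Claim 1 (£302): entire amount goes to the deductible. Patient owes £302 (running OOP £302). Plan pays £302 − £302 = £0.
Claim 2 (£5,400): deductible takes £2,598, £2,802 remains; 40% of £2,802 = £1,120.80. Cost to patient: £3,718.80. OOP to date £4,020.80. Insurer: £5,400 − £3,718.80 = £1,681.20.
Claim 3 (£3,797): deductible already satisfied, so patient's share is 40% × £3,797 = £1,518.80. Patient pays £1,518.80; OOP now £5,539.60. Insurer: £3,797 − £1,518.80 = £2,278.20.

£2,278.20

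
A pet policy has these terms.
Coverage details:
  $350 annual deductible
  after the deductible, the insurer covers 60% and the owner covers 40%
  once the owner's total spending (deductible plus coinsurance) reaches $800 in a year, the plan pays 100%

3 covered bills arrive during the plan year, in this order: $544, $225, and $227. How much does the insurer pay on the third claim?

$136.20

#1 ($544): $350 to deductible, leaving $194; 40% of $194 = $77.60. Cost to owner: $427.60. OOP to date $427.60. Plan pays $544 − $427.60 = $116.40.
#2 ($225): deductible met; 40% of $225 = $90. Cost to owner: $90. OOP to date $517.60. Plan pays $225 − $90 = $135.
#3 ($227): deductible already satisfied, so owner's share is 40% × $227 = $90.80. Cost to owner: $90.80. OOP to date $608.40. Insurer: $227 − $90.80 = $136.20.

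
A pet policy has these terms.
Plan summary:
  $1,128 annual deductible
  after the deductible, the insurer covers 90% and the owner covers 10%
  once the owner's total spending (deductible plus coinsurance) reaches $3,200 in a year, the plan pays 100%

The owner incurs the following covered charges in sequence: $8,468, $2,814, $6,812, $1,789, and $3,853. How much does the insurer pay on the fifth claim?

Claim 1 ($8,468): $1,128 finishes the deductible; $7,340 goes to coinsurance; 10% of $7,340 = $734. Owner owes $1,862 (running OOP $1,862). Plan pays $8,468 − $1,862 = $6,606.
Claim 2 ($2,814): deductible already satisfied, so owner's share is 10% × $2,814 = $281.40. Owner pays $281.40; OOP now $2,143.40. Plan pays $2,814 − $281.40 = $2,532.60.
Claim 3 ($6,812): deductible already satisfied, so owner's share is 10% × $6,812 = $681.20. Cost to owner: $681.20. OOP to date $2,824.60. Plan pays $6,812 − $681.20 = $6,130.80.
Claim 4 ($1,789): deductible already satisfied, so owner's share is 10% × $1,789 = $178.90. Cost to owner: $178.90. OOP to date $3,003.50. Insurer: $1,789 − $178.90 = $1,610.10.
Claim 5 ($3,853): deductible met; 10% of $3,853 = $385.30. OOP would hit $3,388.80 > $3,200, so the cap limits the owner to $3,200 − $3,003.50 = $196.50. Plan pays $3,853 − $196.50 = $3,656.50.

$3,656.50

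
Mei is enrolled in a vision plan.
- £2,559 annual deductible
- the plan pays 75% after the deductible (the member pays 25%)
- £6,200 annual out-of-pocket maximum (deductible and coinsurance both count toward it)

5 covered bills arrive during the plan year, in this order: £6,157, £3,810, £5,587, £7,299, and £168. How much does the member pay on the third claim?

£1,396.75

Bill 1, £6,157: £2,559 finishes the deductible; £3,598 goes to coinsurance; coinsurance £3,598 × 25% = £899.50. Cost to member: £3,458.50. OOP to date £3,458.50.
Bill 2, £3,810: 25% coinsurance on £3,810 = £952.50. Member pays £952.50; OOP now £4,411.
Bill 3, £5,587: deductible already satisfied, so member's share is 25% × £5,587 = £1,396.75. Cost to member: £1,396.75. OOP to date £5,807.75.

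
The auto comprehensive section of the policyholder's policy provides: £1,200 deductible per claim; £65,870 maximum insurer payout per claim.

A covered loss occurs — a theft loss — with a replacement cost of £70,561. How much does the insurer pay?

Less the £1,200 deductible: £70,561 − £1,200 = £69,361.
The £65,870 per-incident cap binds; insurer pays £65,870.

£65,870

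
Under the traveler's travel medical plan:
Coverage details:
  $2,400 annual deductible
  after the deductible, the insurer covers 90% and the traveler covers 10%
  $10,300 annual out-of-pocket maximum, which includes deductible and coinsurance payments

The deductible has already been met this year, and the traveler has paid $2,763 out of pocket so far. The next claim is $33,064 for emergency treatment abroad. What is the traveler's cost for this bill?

With the deductible met, the entire $33,064 is subject to coinsurance.
Traveler's 10% share of $33,064 is $3,306.40.
Total out-of-pocket so far would be $2,763 + $3,306.40 = $6,069.40, below the $10,300 cap — no reduction.

$3,306.40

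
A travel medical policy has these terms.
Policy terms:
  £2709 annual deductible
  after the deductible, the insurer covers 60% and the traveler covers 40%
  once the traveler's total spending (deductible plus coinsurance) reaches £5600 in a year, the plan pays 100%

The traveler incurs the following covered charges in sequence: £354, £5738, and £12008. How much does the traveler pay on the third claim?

#1 (£354): all of it applies to the deductible. Traveler pays £354; OOP now £354.
#2 (£5738): deductible takes £2355, £3383 remains; 40% of £3383 = £1353.20. Cost to traveler: £3708.20. OOP to date £4062.20.
#3 (£12008): deductible already satisfied, so traveler's share is 40% × £12008 = £4803.20. Adding that to £4062.20 gives £8865.40, past the £5600 cap; traveler pays only £5600 − £4062.20 = £1537.80.

£1537.80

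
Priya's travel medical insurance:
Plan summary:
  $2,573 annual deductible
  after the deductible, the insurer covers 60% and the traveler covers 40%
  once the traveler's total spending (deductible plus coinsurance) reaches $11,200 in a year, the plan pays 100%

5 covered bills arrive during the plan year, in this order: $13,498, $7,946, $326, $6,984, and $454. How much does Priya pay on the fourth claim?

$948.20

Claim 1 ($13,498): deductible takes $2,573, $10,925 remains; traveler's 40% is $4,370. Traveler pays $6,943; OOP now $6,943.
Claim 2 ($7,946): 40% coinsurance on $7,946 = $3,178.40. Cost to traveler: $3,178.40. OOP to date $10,121.40.
Claim 3 ($326): deductible met; 40% of $326 = $130.40. Traveler pays $130.40; OOP now $10,251.80.
Claim 4 ($6,984): 40% coinsurance on $6,984 = $2,793.60. That would push OOP to $13,045.40, over the $11,200 cap, so traveler pays $11,200 − $10,251.80 = $948.20.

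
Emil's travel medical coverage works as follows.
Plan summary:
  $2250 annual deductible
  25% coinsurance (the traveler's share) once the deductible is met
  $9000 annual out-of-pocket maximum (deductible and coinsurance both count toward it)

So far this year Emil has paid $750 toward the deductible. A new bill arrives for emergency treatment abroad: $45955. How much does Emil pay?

Deductible still to meet: $2250 − $750 = $1500.
After the $1500 deductible portion, $45955 − $1500 = $44455 is subject to coinsurance.
Traveler's 25% share of $44455 is $11113.75.
Traveler responsibility before any cap: $1500 + $11113.75 = $12613.75.
Year-to-date out-of-pocket would reach $750 + $12613.75 = $13363.75, above the $9000 maximum, so the traveler pays only $9000 − $750 = $8250.

$8250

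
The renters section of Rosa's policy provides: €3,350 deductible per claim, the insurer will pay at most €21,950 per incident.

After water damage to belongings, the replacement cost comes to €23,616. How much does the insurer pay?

€20,266

Subtract the deductible: €23,616 − €3,350 = €20,266.
That's under the €21,950 cap, so the insurer reimburses the full €20,266.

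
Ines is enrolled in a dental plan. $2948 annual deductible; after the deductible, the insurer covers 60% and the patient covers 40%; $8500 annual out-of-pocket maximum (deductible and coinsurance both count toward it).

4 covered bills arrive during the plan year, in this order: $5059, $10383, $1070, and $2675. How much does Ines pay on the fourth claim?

Bill 1, $5059: deductible takes $2948, $2111 remains; 40% of $2111 = $844.40. Cost to patient: $3792.40. OOP to date $3792.40.
Bill 2, $10383: deductible met; 40% of $10383 = $4153.20. Patient owes $4153.20 (running OOP $7945.60).
Bill 3, $1070: 40% coinsurance on $1070 = $428. Patient pays $428; OOP now $8373.60.
Bill 4, $2675: deductible already satisfied, so patient's share is 40% × $2675 = $1070. Adding that to $8373.60 gives $9443.60, past the $8500 cap; patient pays only $8500 − $8373.60 = $126.40.

$126.40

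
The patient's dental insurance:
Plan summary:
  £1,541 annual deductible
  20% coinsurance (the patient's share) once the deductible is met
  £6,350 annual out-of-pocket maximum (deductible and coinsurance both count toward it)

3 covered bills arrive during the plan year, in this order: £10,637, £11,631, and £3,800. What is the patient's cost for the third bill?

£663.60

Claim 1 (£10,637): £1,541 finishes the deductible; £9,096 goes to coinsurance; 20% of £9,096 = £1,819.20. Cost to patient: £3,360.20. OOP to date £3,360.20.
Claim 2 (£11,631): deductible already satisfied, so patient's share is 20% × £11,631 = £2,326.20. Patient pays £2,326.20; OOP now £5,686.40.
Claim 3 (£3,800): deductible already satisfied, so patient's share is 20% × £3,800 = £760. Adding that to £5,686.40 gives £6,446.40, past the £6,350 cap; patient pays only £6,350 − £5,686.40 = £663.60.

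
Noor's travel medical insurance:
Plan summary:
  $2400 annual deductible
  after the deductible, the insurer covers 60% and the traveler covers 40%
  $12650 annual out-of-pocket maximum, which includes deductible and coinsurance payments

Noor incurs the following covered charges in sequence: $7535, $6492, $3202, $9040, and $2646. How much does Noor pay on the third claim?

Claim 1 — $7535: $2400 to deductible, leaving $5135; 40% of $5135 = $2054. Cost to traveler: $4454. OOP to date $4454.
Claim 2 — $6492: deductible met; 40% of $6492 = $2596.80. Cost to traveler: $2596.80. OOP to date $7050.80.
Claim 3 — $3202: deductible already satisfied, so traveler's share is 40% × $3202 = $1280.80. Traveler pays $1280.80; OOP now $8331.60.

$1280.80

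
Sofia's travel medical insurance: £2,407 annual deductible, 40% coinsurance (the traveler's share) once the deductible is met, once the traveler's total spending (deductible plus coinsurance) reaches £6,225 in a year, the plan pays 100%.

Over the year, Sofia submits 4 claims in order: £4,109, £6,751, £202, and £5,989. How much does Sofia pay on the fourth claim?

Claim 1 (£4,109): deductible takes £2,407, £1,702 remains; coinsurance £1,702 × 40% = £680.80. Cost to traveler: £3,087.80. OOP to date £3,087.80.
Claim 2 (£6,751): deductible already satisfied, so traveler's share is 40% × £6,751 = £2,700.40. Cost to traveler: £2,700.40. OOP to date £5,788.20.
Claim 3 (£202): deductible already satisfied, so traveler's share is 40% × £202 = £80.80. Traveler owes £80.80 (running OOP £5,869).
Claim 4 (£5,989): deductible met; 40% of £5,989 = £2,395.60. Adding that to £5,869 gives £8,264.60, past the £6,225 cap; traveler pays only £6,225 − £5,869 = £356.

£356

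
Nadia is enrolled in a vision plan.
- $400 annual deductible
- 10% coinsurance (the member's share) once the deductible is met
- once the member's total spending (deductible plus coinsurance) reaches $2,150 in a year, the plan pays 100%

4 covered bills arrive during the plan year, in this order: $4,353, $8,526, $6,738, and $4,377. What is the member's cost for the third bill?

#1 ($4,353): deductible takes $400, $3,953 remains; coinsurance $3,953 × 10% = $395.30. Member owes $795.30 (running OOP $795.30).
#2 ($8,526): deductible met; 10% of $8,526 = $852.60. Cost to member: $852.60. OOP to date $1,647.90.
#3 ($6,738): deductible met; 10% of $6,738 = $673.80. That would push OOP to $2,321.70, over the $2,150 cap, so member pays $2,150 − $1,647.90 = $502.10.

$502.10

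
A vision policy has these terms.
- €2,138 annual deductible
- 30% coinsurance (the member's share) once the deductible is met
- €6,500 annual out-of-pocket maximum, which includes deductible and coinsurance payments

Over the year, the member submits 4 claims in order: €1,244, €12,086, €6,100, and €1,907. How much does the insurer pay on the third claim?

€5,095.60

Bill 1, €1,244: fully absorbed by the deductible. Member pays €1,244; OOP now €1,244. Plan pays €1,244 − €1,244 = €0.
Bill 2, €12,086: €894 to deductible, leaving €11,192; 30% of €11,192 = €3,357.60. Member pays €4,251.60; OOP now €5,495.60. Plan pays €12,086 − €4,251.60 = €7,834.40.
Bill 3, €6,100: 30% coinsurance on €6,100 = €1,830. OOP would hit €7,325.60 > €6,500, so the cap limits the member to €6,500 − €5,495.60 = €1,004.40. Plan pays €6,100 − €1,004.40 = €5,095.60.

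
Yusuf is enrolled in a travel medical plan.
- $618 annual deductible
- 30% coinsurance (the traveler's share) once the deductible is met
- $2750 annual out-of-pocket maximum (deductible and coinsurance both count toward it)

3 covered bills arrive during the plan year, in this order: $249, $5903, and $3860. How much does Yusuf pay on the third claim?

Claim 1 — $249: all of it applies to the deductible. Traveler pays $249; OOP now $249.
Claim 2 — $5903: deductible takes $369, $5534 remains; traveler's 30% is $1660.20. Traveler owes $2029.20 (running OOP $2278.20).
Claim 3 — $3860: deductible already satisfied, so traveler's share is 30% × $3860 = $1158. OOP would hit $3436.20 > $2750, so the cap limits the traveler to $2750 − $2278.20 = $471.80.

$471.80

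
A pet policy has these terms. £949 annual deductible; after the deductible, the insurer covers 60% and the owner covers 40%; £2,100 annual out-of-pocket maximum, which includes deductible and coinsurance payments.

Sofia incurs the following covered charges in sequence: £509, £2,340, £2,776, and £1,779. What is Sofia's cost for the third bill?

£391

Claim 1 — £509: fully absorbed by the deductible. Owner owes £509 (running OOP £509).
Claim 2 — £2,340: £440 finishes the deductible; £1,900 goes to coinsurance; owner's 40% is £760. Owner owes £1,200 (running OOP £1,709).
Claim 3 — £2,776: 40% coinsurance on £2,776 = £1,110.40. That would push OOP to £2,819.40, over the £2,100 cap, so owner pays £2,100 − £1,709 = £391.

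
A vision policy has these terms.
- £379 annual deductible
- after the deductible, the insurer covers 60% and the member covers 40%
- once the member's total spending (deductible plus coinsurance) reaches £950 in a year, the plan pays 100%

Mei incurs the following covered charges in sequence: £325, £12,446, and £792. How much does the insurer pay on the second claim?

£11,821

Claim 1 (£325): all of it applies to the deductible. Member pays £325; OOP now £325. Insurer: £325 − £325 = £0.
Claim 2 (£12,446): £54 to deductible, leaving £12,392; coinsurance £12,392 × 40% = £4,956.80. Claim cost before the cap: £54 + £4,956.80 = £5,010.80. Adding that to £325 gives £5,335.80, past the £950 cap; member pays only £950 − £325 = £625. Plan pays £12,446 − £625 = £11,821.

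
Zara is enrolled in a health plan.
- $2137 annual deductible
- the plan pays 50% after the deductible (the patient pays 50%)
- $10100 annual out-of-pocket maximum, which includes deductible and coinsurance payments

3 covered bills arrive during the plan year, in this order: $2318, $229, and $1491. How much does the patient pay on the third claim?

#1 ($2318): deductible takes $2137, $181 remains; coinsurance $181 × 50% = $90.50. Patient pays $2227.50; OOP now $2227.50.
#2 ($229): deductible met; 50% of $229 = $114.50. Patient owes $114.50 (running OOP $2342).
#3 ($1491): deductible already satisfied, so patient's share is 50% × $1491 = $745.50. Patient pays $745.50; OOP now $3087.50.

$745.50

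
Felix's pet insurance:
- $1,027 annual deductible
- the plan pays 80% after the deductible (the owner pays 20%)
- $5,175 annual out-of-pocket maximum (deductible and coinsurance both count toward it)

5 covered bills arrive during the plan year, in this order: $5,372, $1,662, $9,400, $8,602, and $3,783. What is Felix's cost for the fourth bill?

$1,066.60

Claim 1 — $5,372: $1,027 finishes the deductible; $4,345 goes to coinsurance; 20% of $4,345 = $869. Owner owes $1,896 (running OOP $1,896).
Claim 2 — $1,662: deductible already satisfied, so owner's share is 20% × $1,662 = $332.40. Cost to owner: $332.40. OOP to date $2,228.40.
Claim 3 — $9,400: 20% coinsurance on $9,400 = $1,880. Owner owes $1,880 (running OOP $4,108.40).
Claim 4 — $8,602: 20% coinsurance on $8,602 = $1,720.40. That would push OOP to $5,828.80, over the $5,175 cap, so owner pays $5,175 − $4,108.40 = $1,066.60.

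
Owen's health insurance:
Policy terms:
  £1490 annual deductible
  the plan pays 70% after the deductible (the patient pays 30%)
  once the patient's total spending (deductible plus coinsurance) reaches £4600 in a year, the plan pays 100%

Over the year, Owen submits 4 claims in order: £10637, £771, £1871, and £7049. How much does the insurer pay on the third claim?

£1736.40

#1 (£10637): £1490 to deductible, leaving £9147; 30% of £9147 = £2744.10. Patient pays £4234.10; OOP now £4234.10. Insurer: £10637 − £4234.10 = £6402.90.
#2 (£771): deductible met; 30% of £771 = £231.30. Cost to patient: £231.30. OOP to date £4465.40. Plan pays £771 − £231.30 = £539.70.
#3 (£1871): 30% coinsurance on £1871 = £561.30. That would push OOP to £5026.70, over the £4600 cap, so patient pays £4600 − £4465.40 = £134.60. Insurer: £1871 − £134.60 = £1736.40.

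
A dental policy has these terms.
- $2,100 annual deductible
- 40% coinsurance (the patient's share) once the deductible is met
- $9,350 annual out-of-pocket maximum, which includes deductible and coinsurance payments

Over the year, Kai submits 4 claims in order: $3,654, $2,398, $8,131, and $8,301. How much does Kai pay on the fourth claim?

#1 ($3,654): $2,100 finishes the deductible; $1,554 goes to coinsurance; 40% of $1,554 = $621.60. Cost to patient: $2,721.60. OOP to date $2,721.60.
#2 ($2,398): deductible already satisfied, so patient's share is 40% × $2,398 = $959.20. Patient owes $959.20 (running OOP $3,680.80).
#3 ($8,131): deductible already satisfied, so patient's share is 40% × $8,131 = $3,252.40. Cost to patient: $3,252.40. OOP to date $6,933.20.
#4 ($8,301): deductible met; 40% of $8,301 = $3,320.40. That would push OOP to $10,253.60, over the $9,350 cap, so patient pays $9,350 − $6,933.20 = $2,416.80.

$2,416.80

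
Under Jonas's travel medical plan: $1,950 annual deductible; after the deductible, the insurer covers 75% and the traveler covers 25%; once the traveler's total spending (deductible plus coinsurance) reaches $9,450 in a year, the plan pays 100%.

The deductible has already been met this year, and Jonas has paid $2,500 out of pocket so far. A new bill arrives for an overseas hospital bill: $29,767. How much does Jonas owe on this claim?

The deductible is already satisfied, so the full bill goes to coinsurance.
Coinsurance: $29,767 × 25% = $7,441.75.
That would bring total out-of-pocket to $9,941.75, past the $9,450 cap. The traveler is capped at $9,450 − $2,500 = $6,950 on this claim.

$6,950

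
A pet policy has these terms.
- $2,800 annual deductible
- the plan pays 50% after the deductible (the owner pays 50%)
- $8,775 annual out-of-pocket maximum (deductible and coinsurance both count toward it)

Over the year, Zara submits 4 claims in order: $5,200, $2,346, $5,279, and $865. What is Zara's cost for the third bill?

$2,639.50

Bill 1, $5,200: $2,800 finishes the deductible; $2,400 goes to coinsurance; coinsurance $2,400 × 50% = $1,200. Cost to owner: $4,000. OOP to date $4,000.
Bill 2, $2,346: deductible met; 50% of $2,346 = $1,173. Owner pays $1,173; OOP now $5,173.
Bill 3, $5,279: deductible already satisfied, so owner's share is 50% × $5,279 = $2,639.50. Owner owes $2,639.50 (running OOP $7,812.50).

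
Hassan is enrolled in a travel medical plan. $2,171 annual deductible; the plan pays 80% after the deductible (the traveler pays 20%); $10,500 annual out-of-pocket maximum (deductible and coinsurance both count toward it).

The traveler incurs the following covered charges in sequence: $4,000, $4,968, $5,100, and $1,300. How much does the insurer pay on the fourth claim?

$1,040

Claim 1 ($4,000): $2,171 to deductible, leaving $1,829; 20% of $1,829 = $365.80. Traveler pays $2,536.80; OOP now $2,536.80. Insurer: $4,000 − $2,536.80 = $1,463.20.
Claim 2 ($4,968): deductible already satisfied, so traveler's share is 20% × $4,968 = $993.60. Traveler pays $993.60; OOP now $3,530.40. Plan pays $4,968 − $993.60 = $3,974.40.
Claim 3 ($5,100): 20% coinsurance on $5,100 = $1,020. Cost to traveler: $1,020. OOP to date $4,550.40. Plan pays $5,100 − $1,020 = $4,080.
Claim 4 ($1,300): deductible already satisfied, so traveler's share is 20% × $1,300 = $260. Cost to traveler: $260. OOP to date $4,810.40. Insurer: $1,300 − $260 = $1,040.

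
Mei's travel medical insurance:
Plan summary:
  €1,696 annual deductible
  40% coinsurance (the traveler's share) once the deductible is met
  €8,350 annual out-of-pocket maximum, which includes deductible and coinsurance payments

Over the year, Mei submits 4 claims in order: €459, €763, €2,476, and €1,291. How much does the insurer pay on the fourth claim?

€774.60

#1 (€459): entire amount goes to the deductible. Traveler pays €459; OOP now €459. Plan pays €459 − €459 = €0.
#2 (€763): all of it applies to the deductible. Traveler owes €763 (running OOP €1,222). Insurer: €763 − €763 = €0.
#3 (€2,476): deductible takes €474, €2,002 remains; 40% of €2,002 = €800.80. Cost to traveler: €1,274.80. OOP to date €2,496.80. Insurer: €2,476 − €1,274.80 = €1,201.20.
#4 (€1,291): 40% coinsurance on €1,291 = €516.40. Traveler pays €516.40; OOP now €3,013.20. Plan pays €1,291 − €516.40 = €774.60.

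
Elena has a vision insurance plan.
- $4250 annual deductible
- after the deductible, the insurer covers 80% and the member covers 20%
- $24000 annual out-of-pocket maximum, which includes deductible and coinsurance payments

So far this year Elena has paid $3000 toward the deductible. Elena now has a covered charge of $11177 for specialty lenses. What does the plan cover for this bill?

$3000 of the $4250 deductible is already met, leaving $1250.
The remaining $9927 (= $11177 − $1250) moves to coinsurance.
20% of $9927 = $1985.40 falls to the member.
Member responsibility before any cap: $1250 + $1985.40 = $3235.40.
Year-to-date out-of-pocket becomes $3000 + $3235.40 = $6235.40, still under the $24000 maximum, so no cap applies.
The plan picks up $11177 − $3235.40 = $7941.60.

$7941.60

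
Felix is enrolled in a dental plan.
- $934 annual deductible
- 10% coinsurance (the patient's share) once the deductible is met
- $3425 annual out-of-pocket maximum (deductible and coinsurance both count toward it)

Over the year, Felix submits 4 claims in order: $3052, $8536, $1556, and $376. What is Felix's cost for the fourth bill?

$37.60

Bill 1, $3052: $934 finishes the deductible; $2118 goes to coinsurance; patient's 10% is $211.80. Cost to patient: $1145.80. OOP to date $1145.80.
Bill 2, $8536: 10% coinsurance on $8536 = $853.60. Patient owes $853.60 (running OOP $1999.40).
Bill 3, $1556: deductible met; 10% of $1556 = $155.60. Patient pays $155.60; OOP now $2155.
Bill 4, $376: deductible already satisfied, so patient's share is 10% × $376 = $37.60. Patient owes $37.60 (running OOP $2192.60).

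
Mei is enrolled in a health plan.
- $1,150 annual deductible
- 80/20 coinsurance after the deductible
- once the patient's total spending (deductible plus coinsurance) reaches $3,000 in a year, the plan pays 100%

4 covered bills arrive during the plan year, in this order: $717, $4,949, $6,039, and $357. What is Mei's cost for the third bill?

Claim 1 ($717): fully absorbed by the deductible. Patient pays $717; OOP now $717.
Claim 2 ($4,949): $433 to deductible, leaving $4,516; coinsurance $4,516 × 20% = $903.20. Patient pays $1,336.20; OOP now $2,053.20.
Claim 3 ($6,039): deductible met; 20% of $6,039 = $1,207.80. OOP would hit $3,261 > $3,000, so the cap limits the patient to $3,000 − $2,053.20 = $946.80.

$946.80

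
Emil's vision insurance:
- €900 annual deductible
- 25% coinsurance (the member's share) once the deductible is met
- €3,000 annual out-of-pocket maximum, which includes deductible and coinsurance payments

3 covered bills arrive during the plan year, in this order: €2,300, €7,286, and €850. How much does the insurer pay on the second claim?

€5,536

#1 (€2,300): deductible takes €900, €1,400 remains; 25% of €1,400 = €350. Cost to member: €1,250. OOP to date €1,250. Insurer: €2,300 − €1,250 = €1,050.
#2 (€7,286): deductible met; 25% of €7,286 = €1,821.50. OOP would hit €3,071.50 > €3,000, so the cap limits the member to €3,000 − €1,250 = €1,750. Plan pays €7,286 − €1,750 = €5,536.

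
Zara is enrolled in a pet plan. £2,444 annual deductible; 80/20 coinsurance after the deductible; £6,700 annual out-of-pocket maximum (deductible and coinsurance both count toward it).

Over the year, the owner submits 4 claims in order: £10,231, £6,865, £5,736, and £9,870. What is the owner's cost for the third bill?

£1,147.20

#1 (£10,231): £2,444 to deductible, leaving £7,787; coinsurance £7,787 × 20% = £1,557.40. Owner pays £4,001.40; OOP now £4,001.40.
#2 (£6,865): deductible already satisfied, so owner's share is 20% × £6,865 = £1,373. Owner owes £1,373 (running OOP £5,374.40).
#3 (£5,736): 20% coinsurance on £5,736 = £1,147.20. Owner pays £1,147.20; OOP now £6,521.60.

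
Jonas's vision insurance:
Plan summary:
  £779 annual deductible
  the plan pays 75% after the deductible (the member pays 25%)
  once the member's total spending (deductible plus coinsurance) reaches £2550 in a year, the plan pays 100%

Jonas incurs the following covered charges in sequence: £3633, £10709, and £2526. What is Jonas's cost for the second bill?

£1057.50

Claim 1 — £3633: £779 to deductible, leaving £2854; member's 25% is £713.50. Member pays £1492.50; OOP now £1492.50.
Claim 2 — £10709: deductible met; 25% of £10709 = £2677.25. OOP would hit £4169.75 > £2550, so the cap limits the member to £2550 − £1492.50 = £1057.50.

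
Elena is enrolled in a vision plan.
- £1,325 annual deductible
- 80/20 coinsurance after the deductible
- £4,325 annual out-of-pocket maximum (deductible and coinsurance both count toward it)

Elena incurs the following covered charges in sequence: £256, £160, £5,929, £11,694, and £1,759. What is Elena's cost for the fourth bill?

Bill 1, £256: entire amount goes to the deductible. Cost to member: £256. OOP to date £256.
Bill 2, £160: fully absorbed by the deductible. Cost to member: £160. OOP to date £416.
Bill 3, £5,929: £909 finishes the deductible; £5,020 goes to coinsurance; member's 20% is £1,004. Member owes £1,913 (running OOP £2,329).
Bill 4, £11,694: deductible met; 20% of £11,694 = £2,338.80. OOP would hit £4,667.80 > £4,325, so the cap limits the member to £4,325 − £2,329 = £1,996.

£1,996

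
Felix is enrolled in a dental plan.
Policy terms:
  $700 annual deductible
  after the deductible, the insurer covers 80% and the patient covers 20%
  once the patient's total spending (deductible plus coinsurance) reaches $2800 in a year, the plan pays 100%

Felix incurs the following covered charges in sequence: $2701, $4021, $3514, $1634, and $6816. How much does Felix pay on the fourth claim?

#1 ($2701): deductible takes $700, $2001 remains; patient's 20% is $400.20. Cost to patient: $1100.20. OOP to date $1100.20.
#2 ($4021): deductible met; 20% of $4021 = $804.20. Patient pays $804.20; OOP now $1904.40.
#3 ($3514): 20% coinsurance on $3514 = $702.80. Cost to patient: $702.80. OOP to date $2607.20.
#4 ($1634): 20% coinsurance on $1634 = $326.80. OOP would hit $2934 > $2800, so the cap limits the patient to $2800 − $2607.20 = $192.80.

$192.80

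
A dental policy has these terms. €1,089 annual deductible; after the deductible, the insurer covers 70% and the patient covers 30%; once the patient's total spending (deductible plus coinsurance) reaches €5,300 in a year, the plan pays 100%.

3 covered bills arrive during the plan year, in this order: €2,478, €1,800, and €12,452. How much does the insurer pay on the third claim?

€9,197.70

Bill 1, €2,478: €1,089 to deductible, leaving €1,389; patient's 30% is €416.70. Patient owes €1,505.70 (running OOP €1,505.70). Insurer: €2,478 − €1,505.70 = €972.30.
Bill 2, €1,800: deductible met; 30% of €1,800 = €540. Patient owes €540 (running OOP €2,045.70). Plan pays €1,800 − €540 = €1,260.
Bill 3, €12,452: deductible met; 30% of €12,452 = €3,735.60. OOP would hit €5,781.30 > €5,300, so the cap limits the patient to €5,300 − €2,045.70 = €3,254.30. Insurer: €12,452 − €3,254.30 = €9,197.70.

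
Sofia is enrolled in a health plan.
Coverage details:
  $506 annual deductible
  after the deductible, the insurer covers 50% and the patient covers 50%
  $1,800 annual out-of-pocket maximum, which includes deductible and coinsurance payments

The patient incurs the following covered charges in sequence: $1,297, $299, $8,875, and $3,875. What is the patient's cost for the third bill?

$749

Claim 1 — $1,297: $506 finishes the deductible; $791 goes to coinsurance; 50% of $791 = $395.50. Cost to patient: $901.50. OOP to date $901.50.
Claim 2 — $299: deductible met; 50% of $299 = $149.50. Cost to patient: $149.50. OOP to date $1,051.
Claim 3 — $8,875: deductible met; 50% of $8,875 = $4,437.50. That would push OOP to $5,488.50, over the $1,800 cap, so patient pays $1,800 − $1,051 = $749.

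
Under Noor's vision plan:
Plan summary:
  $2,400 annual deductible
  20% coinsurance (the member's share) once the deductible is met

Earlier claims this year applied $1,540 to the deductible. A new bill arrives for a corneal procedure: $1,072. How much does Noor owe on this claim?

$1,540 of the $2,400 deductible is already met, leaving $860.
After the $860 deductible portion, $1,072 − $860 = $212 is subject to coinsurance.
20% of $212 = $42.40 falls to the member.
Member responsibility: $860 + $42.40 = $902.40.

$902.40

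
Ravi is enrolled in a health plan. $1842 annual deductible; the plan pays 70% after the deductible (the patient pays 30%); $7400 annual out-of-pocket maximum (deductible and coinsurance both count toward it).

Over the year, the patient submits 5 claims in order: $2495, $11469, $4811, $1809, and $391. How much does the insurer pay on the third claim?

Bill 1, $2495: $1842 to deductible, leaving $653; 30% of $653 = $195.90. Patient owes $2037.90 (running OOP $2037.90). Insurer: $2495 − $2037.90 = $457.10.
Bill 2, $11469: 30% coinsurance on $11469 = $3440.70. Patient owes $3440.70 (running OOP $5478.60). Plan pays $11469 − $3440.70 = $8028.30.
Bill 3, $4811: deductible met; 30% of $4811 = $1443.30. Patient pays $1443.30; OOP now $6921.90. Insurer: $4811 − $1443.30 = $3367.70.

$3367.70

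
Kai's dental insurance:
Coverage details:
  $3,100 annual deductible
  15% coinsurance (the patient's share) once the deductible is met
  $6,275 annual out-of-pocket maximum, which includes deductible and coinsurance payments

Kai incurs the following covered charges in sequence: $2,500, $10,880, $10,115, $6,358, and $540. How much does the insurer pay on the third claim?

$8,597.75

#1 ($2,500): entire amount goes to the deductible. Cost to patient: $2,500. OOP to date $2,500. Plan pays $2,500 − $2,500 = $0.
#2 ($10,880): $600 finishes the deductible; $10,280 goes to coinsurance; 15% of $10,280 = $1,542. Cost to patient: $2,142. OOP to date $4,642. Plan pays $10,880 − $2,142 = $8,738.
#3 ($10,115): deductible met; 15% of $10,115 = $1,517.25. Patient pays $1,517.25; OOP now $6,159.25. Plan pays $10,115 − $1,517.25 = $8,597.75.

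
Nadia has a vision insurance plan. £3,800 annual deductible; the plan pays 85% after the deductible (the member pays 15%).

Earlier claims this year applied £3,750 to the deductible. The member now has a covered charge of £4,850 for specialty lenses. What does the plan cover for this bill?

£3,750 of the £3,800 deductible is already met, leaving £50.
After the £50 deductible portion, £4,850 − £50 = £4,800 is subject to coinsurance.
Coinsurance: £4,800 × 15% = £720.
That puts the member's cost at £50 + £720 = £770.
The plan picks up £4,850 − £770 = £4,080.

£4,080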